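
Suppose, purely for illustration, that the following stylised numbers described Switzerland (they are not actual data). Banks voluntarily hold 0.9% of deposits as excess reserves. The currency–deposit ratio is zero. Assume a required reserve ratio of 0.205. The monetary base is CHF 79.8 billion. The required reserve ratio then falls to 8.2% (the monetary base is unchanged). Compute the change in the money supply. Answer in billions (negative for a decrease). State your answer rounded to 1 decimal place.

CHF 504.0 billion

Initially m₁ = 1 / (0.205 + 0.009) ≈ 4.6729, so M₁ = 4.6729 × 79.8 ≈ 372.8974 billion.
After the change m₂ = 1 / (0.082 + 0.009) ≈ 10.9890, so M₂ = 10.9890 × 79.8 = 876.9222 billion.
ΔM = M₂ − M₁ = 876.9222 − 372.8974 = 504.0248 billion.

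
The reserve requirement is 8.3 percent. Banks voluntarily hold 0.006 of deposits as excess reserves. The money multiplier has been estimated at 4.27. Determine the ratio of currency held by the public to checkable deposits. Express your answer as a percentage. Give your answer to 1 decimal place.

Using m = 4.27. From m = (1 + c)/(c + rr + e), rearranging gives 1 + c = m·(c + rr + e), so c·(1 − m) = m·(rr + e) − 1.
Hence c = [m·(rr + e) − 1]/(1 − m) = [4.27 × (0.083 + 0.006) − 1] / (1 − 4.27) ≈ 0.189593.

19.0%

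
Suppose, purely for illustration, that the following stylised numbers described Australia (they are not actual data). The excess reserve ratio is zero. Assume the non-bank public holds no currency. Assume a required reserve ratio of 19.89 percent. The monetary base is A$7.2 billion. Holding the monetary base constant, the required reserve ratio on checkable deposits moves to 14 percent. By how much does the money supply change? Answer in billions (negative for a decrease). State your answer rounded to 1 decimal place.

A$15.2 billion

Initially m₁ = 1 / (0.1989) ≈ 5.0277, so M₁ = 5.0277 × 7.2 ≈ 36.1994 billion.
After the change m₂ = 1 / (0.14) ≈ 7.1429, so M₂ = 7.1429 × 7.2 ≈ 51.4289 billion.
ΔM = M₂ − M₁ = 51.4289 − 36.1994 = 15.2295 billion.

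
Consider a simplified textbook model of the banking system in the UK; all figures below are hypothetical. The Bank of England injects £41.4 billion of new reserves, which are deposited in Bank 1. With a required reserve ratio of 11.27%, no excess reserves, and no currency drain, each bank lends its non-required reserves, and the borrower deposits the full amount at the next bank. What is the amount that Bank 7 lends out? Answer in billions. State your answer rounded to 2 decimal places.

£17.93 billion

Each bank lends a fraction (1 − rr) = 0.8873 of the deposit it receives, so Bank 7 receives 41.4·0.8873^6 and lends 41.4·0.8873^7 ≈ 17.9264 billion.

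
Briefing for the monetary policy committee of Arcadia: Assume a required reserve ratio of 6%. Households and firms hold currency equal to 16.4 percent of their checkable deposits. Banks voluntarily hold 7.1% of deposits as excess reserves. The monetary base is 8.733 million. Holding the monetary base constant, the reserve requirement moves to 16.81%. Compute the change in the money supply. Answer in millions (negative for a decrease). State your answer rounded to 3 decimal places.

Initially m₁ = (1 + 0.164) / (0.06 + 0.071 + 0.164) ≈ 3.94576, so M₁ = 3.94576 × 8.733 ≈ 34.4583 million.
After the change m₂ = (1 + 0.164) / (0.1681 + 0.071 + 0.164) ≈ 2.88762, so M₂ = 2.88762 × 8.733 ≈ 25.2176 million.
ΔM = M₂ − M₁ = 25.2176 − 34.4583 = -9.2407 million.

-9.241 million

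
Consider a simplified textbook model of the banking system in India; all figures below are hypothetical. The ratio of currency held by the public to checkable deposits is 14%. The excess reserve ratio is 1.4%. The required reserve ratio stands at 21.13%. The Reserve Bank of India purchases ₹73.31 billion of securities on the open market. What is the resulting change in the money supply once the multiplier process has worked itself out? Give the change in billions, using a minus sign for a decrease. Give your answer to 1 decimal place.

₹228.8 billion

The money multiplier is m = (1 + c) / (rr + e + c) = (1 + 0.14) / (0.2113 + 0.014 + 0.14) ≈ 3.1207.
The purchase adds 73.31 billion of base, so ΔM = m × ΔMB = 3.1207 × (+73.31) ≈ 228.7785 billion.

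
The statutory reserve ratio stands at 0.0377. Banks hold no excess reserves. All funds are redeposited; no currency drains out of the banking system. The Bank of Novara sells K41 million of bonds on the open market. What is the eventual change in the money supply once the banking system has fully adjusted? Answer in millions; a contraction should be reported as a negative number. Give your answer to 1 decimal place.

-1087.5 million

The simple money multiplier is m = 1/rr = 1/0.0377 ≈ 26.5252.
An open-market sale reduces the monetary base by 41 million, so ΔM = m × ΔMB = 26.5252 × (−41) = -1087.5332 million.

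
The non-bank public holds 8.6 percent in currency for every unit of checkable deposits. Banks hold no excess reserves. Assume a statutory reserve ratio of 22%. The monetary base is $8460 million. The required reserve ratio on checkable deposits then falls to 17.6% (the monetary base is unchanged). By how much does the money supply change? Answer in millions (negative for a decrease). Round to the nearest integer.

Initially m₁ = (1 + 0.086) / (0.22 + 0.086) ≈ 3.54902, so M₁ = 3.54902 × 8460 = 30024.7092 million.
After the change m₂ = (1 + 0.086) / (0.176 + 0.086) ≈ 4.14504, so M₂ = 4.14504 × 8460 = 35067.0384 million.
ΔM = M₂ − M₁ = 35067.0384 − 30024.7092 = 5042.3292 million.

$5042 million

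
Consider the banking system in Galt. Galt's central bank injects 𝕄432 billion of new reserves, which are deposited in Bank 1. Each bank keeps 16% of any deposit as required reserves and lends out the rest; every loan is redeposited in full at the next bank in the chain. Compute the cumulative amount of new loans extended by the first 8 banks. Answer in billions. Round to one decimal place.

Bank i lends (1 − rr)^i of the original deposit: Bank 1 lends 432·0.8400 = 362.8800, Bank 2 lends 432·0.8400² = 304.8192, and so on.
Summing a geometric series: total = 432·[0.8400·(1 − 0.8400^8) / (1 − 0.8400)] ≈ 1705.8175 billion.

𝕄1705.8 billion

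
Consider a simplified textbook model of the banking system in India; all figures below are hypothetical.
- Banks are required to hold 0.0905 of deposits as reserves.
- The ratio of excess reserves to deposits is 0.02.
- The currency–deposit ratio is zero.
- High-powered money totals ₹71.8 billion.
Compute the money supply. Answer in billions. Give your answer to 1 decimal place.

₹649.8 billion

The money multiplier is m = 1 / (rr + e) = 1 / (0.0905 + 0.02) ≈ 9.0498.
So M = m × MB = 9.0498 × 71.8 ≈ 649.7756 billion.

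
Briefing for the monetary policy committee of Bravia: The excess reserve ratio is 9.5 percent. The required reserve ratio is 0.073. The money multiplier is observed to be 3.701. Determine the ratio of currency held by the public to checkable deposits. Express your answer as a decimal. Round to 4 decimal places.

Using m = 3.701. From m = (1 + c)/(c + rr + e), rearranging gives 1 + c = m·(c + rr + e), so c·(1 − m) = m·(rr + e) − 1.
Hence c = [m·(rr + e) − 1]/(1 − m) = [3.701 × (0.073 + 0.095) − 1] / (1 − 3.701) ≈ 0.140034.

0.1400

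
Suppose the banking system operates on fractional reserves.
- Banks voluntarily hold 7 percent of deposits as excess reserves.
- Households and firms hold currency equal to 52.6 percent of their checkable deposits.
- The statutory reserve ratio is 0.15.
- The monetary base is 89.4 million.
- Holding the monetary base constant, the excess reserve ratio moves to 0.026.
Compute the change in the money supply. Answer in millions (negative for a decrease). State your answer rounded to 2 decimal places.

11.46 million

Initially m₁ = (1 + 0.526) / (0.15 + 0.07 + 0.526) ≈ 2.04558, so M₁ = 2.04558 × 89.4 ≈ 182.8749 million.
After the change m₂ = (1 + 0.526) / (0.15 + 0.026 + 0.526) ≈ 2.17379, so M₂ = 2.17379 × 89.4 ≈ 194.3368 million.
ΔM = M₂ − M₁ = 194.3368 − 182.8749 = 11.4619 million.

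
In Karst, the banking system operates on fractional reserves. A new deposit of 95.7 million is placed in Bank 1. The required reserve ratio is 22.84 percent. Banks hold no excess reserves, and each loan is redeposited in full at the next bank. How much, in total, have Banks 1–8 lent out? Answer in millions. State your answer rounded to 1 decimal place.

282.7 million

Bank i lends (1 − rr)^i of the original deposit: Bank 1 lends 95.7·0.7716 ≈ 73.8421, Bank 2 lends 95.7·0.7716² ≈ 56.9766, and so on.
Summing a geometric series: total = 95.7·[0.7716·(1 − 0.7716^8) / (1 − 0.7716)] ≈ 282.6812 million.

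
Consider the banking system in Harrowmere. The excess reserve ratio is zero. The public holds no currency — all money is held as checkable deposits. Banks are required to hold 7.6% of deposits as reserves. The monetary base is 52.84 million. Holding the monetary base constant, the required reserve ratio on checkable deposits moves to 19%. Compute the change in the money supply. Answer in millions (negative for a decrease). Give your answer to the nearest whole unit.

-417 million

Initially m₁ = 1 / (0.076) ≈ 13.1579, so M₁ = 13.1579 × 52.84 ≈ 695.2634 million.
After the change m₂ = 1 / (0.19) ≈ 5.2632, so M₂ = 5.2632 × 52.84 ≈ 278.1075 million.
ΔM = M₂ − M₁ = 278.1075 − 695.2634 = -417.1559 million.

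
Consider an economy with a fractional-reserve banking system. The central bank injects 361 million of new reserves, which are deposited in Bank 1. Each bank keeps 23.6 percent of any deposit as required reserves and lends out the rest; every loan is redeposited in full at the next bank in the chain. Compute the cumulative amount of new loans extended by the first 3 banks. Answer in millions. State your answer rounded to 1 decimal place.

Bank i lends (1 − rr)^i of the original deposit: Bank 1 lends 361·0.7640 = 275.8040, Bank 2 lends 361·0.7640² ≈ 210.7143, and so on.
Summing a geometric series: total = 361·[0.7640·(1 − 0.7640^3) / (1 − 0.7640)] ≈ 647.5039 million.

647.5 million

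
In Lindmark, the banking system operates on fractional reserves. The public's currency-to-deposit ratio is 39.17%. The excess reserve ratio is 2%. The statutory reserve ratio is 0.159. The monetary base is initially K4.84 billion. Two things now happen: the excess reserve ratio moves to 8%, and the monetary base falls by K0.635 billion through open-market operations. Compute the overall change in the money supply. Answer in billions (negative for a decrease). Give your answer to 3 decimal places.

-2.524 billion

Before: m₁ = (1 + 0.3917) / (0.159 + 0.02 + 0.3917) ≈ 2.43858, MB₁ = 4.84, so M₁ = 2.43858 × 4.84 ≈ 11.8027 billion.
After: m₂ = (1 + 0.3917) / (0.159 + 0.08 + 0.3917) ≈ 2.20660, MB₂ = 4.84 − 0.635 = 4.205, so M₂ = 2.20660 × 4.205 ≈ 9.2788 billion.
ΔM = M₂ − M₁ = 9.2788 − 11.8027 = -2.5239 billion.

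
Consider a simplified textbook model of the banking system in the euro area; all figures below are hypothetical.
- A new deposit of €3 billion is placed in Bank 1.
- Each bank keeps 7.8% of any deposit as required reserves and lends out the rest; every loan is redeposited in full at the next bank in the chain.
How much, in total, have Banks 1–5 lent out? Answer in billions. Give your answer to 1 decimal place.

Bank i lends (1 − rr)^i of the original deposit: Bank 1 lends 3·0.9220 = 2.7660, Bank 2 lends 3·0.9220² ≈ 2.5503, and so on.
Summing a geometric series: total = 3·[0.9220·(1 − 0.9220^5) / (1 − 0.9220)] ≈ 11.8343 billion.

€11.8 billion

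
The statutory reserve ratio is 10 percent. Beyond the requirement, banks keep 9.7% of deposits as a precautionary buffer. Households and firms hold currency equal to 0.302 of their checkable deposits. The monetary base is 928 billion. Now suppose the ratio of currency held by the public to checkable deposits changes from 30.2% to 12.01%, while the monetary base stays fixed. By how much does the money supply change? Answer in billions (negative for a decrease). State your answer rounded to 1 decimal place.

Initially m₁ = (1 + 0.302) / (0.1 + 0.097 + 0.302) ≈ 2.60922, so M₁ = 2.60922 × 928 ≈ 2421.3562 billion.
After the change m₂ = (1 + 0.1201) / (0.1 + 0.097 + 0.1201) ≈ 3.53232, so M₂ = 3.53232 × 928 ≈ 3277.993 billion.
ΔM = M₂ − M₁ = 3277.993 − 2421.3562 = 856.6368 billion.

856.6 billion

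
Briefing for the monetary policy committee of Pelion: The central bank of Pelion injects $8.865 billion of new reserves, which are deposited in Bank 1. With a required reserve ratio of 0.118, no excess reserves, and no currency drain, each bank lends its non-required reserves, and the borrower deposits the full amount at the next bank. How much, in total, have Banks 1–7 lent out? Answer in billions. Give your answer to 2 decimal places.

$38.75 billion

Bank i lends (1 − rr)^i of the original deposit: Bank 1 lends 8.865·0.8820 ≈ 7.8189, Bank 2 lends 8.865·0.8820² ≈ 6.8963, and so on.
Summing a geometric series: total = 8.865·[0.8820·(1 − 0.8820^7) / (1 − 0.8820)] ≈ 38.7486 billion.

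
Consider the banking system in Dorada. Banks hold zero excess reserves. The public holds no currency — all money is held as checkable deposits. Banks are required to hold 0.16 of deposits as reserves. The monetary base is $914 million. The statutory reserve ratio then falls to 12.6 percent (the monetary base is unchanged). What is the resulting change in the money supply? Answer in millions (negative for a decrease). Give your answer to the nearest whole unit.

Initially m₁ = 1 / (0.16) = 6.25, so M₁ = 6.25 × 914 = 5712.5 million.
After the change m₂ = 1 / (0.126) ≈ 7.9365, so M₂ = 7.9365 × 914 = 7253.961 million.
ΔM = M₂ − M₁ = 7253.961 − 5712.5 = 1541.461 million.

$1541 million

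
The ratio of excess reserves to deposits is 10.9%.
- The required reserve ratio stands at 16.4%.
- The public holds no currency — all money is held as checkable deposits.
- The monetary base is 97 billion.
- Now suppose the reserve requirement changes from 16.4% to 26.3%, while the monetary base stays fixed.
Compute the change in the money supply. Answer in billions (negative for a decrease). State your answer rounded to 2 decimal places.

Initially m₁ = 1 / (0.164 + 0.109) ≈ 3.66300, so M₁ = 3.66300 × 97 = 355.311 billion.
After the change m₂ = 1 / (0.263 + 0.109) ≈ 2.68817, so M₂ = 2.68817 × 97 ≈ 260.7525 billion.
ΔM = M₂ − M₁ = 260.7525 − 355.311 = -94.5585 billion.

-94.56 billion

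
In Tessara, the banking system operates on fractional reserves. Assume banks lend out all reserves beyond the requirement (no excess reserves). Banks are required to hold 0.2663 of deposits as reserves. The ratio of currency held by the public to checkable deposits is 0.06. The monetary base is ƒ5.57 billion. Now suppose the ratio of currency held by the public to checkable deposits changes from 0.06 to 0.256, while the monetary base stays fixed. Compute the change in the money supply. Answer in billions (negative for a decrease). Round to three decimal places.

Initially m₁ = (1 + 0.06) / (0.2663 + 0.06) ≈ 3.24854, so M₁ = 3.24854 × 5.57 ≈ 18.0944 billion.
After the change m₂ = (1 + 0.256) / (0.2663 + 0.256) ≈ 2.40475, so M₂ = 2.40475 × 5.57 ≈ 13.3945 billion.
ΔM = M₂ − M₁ = 13.3945 − 18.0944 = -4.6999 billion.

-4.700 billion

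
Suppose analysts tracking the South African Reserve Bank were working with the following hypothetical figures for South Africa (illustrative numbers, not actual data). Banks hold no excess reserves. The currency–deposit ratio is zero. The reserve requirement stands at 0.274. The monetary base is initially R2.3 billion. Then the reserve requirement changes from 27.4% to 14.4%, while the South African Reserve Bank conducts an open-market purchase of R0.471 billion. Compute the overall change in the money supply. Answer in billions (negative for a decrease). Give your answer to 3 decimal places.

R10.849 billion

Before: m₁ = 1 / (0.274) ≈ 3.64964, MB₁ = 2.3, so M₁ = 3.64964 × 2.3 ≈ 8.3942 billion.
After: m₂ = 1 / (0.144) ≈ 6.94444, MB₂ = 2.3 + 0.471 = 2.771, so M₂ = 6.94444 × 2.771 ≈ 19.243 billion.
ΔM = M₂ − M₁ = 19.243 − 8.3942 = 10.8488 billion.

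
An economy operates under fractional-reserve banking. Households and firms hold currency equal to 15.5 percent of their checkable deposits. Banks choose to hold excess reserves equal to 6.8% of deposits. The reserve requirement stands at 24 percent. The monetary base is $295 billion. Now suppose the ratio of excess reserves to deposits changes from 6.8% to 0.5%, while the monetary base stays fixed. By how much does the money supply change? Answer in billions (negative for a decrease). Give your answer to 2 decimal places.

$115.91 billion

Initially m₁ = (1 + 0.155) / (0.24 + 0.068 + 0.155) ≈ 2.494600, so M₁ = 2.494600 × 295 = 735.907 billion.
After the change m₂ = (1 + 0.155) / (0.24 + 0.005 + 0.155) = 2.887500, so M₂ = 2.887500 × 295 = 851.8125 billion.
ΔM = M₂ − M₁ = 851.8125 − 735.907 = 115.9055 billion.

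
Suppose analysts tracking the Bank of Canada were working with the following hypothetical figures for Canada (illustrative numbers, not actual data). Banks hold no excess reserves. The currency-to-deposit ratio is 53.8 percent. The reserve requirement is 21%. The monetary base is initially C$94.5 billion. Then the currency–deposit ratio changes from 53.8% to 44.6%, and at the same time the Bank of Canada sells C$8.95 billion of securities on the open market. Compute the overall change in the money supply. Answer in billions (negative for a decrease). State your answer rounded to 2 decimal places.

Before: m₁ = (1 + 0.538) / (0.21 + 0.538) ≈ 2.05615, MB₁ = 94.5, so M₁ = 2.05615 × 94.5 ≈ 194.3062 billion.
After: m₂ = (1 + 0.446) / (0.21 + 0.446) ≈ 2.20427, MB₂ = 94.5 − 8.95 = 85.55, so M₂ = 2.20427 × 85.55 ≈ 188.5753 billion.
ΔM = M₂ − M₁ = 188.5753 − 194.3062 = -5.7309 billion.

-5.73 billion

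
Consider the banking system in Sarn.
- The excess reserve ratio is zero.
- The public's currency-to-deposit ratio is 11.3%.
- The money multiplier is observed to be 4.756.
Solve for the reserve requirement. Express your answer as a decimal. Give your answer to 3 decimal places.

0.121

Using m = 4.756. Since m = (1 + c)/(c + rr + e), the denominator satisfies c + rr + e = (1 + c)/m = (1 + 0.113) / 4.756 ≈ 0.234020.
With c = 0.113 and e = 0, the reserve requirement is 0.234020 − 0.113 − 0 = 0.12102.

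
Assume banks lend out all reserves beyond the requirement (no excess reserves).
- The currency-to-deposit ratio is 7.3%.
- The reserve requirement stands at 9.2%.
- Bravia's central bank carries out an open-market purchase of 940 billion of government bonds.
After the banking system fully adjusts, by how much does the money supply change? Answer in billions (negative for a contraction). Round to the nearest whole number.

The money multiplier is m = (1 + c) / (rr + c) = (1 + 0.073) / (0.092 + 0.073) ≈ 6.5030.
The purchase adds 940 billion of base, so ΔM = m × ΔMB = 6.5030 × (+940) = 6112.82 billion.

6113 billion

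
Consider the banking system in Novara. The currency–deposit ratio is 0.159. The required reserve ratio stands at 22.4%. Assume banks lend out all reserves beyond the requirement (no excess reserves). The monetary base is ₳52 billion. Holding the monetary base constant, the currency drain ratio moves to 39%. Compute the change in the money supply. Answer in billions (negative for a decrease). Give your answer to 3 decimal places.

-39.638 billion

Initially m₁ = (1 + 0.159) / (0.224 + 0.159) ≈ 3.026110, so M₁ = 3.026110 × 52 ≈ 157.3577 billion.
After the change m₂ = (1 + 0.39) / (0.224 + 0.39) ≈ 2.263844, so M₂ = 2.263844 × 52 ≈ 117.7199 billion.
ΔM = M₂ − M₁ = 117.7199 − 157.3577 = -39.6378 billion.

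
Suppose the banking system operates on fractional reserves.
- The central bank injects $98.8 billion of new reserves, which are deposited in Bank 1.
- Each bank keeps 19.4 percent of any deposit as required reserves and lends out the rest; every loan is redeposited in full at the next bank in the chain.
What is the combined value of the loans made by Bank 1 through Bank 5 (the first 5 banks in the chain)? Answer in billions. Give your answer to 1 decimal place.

$270.9 billion

Bank i lends (1 − rr)^i of the original deposit: Bank 1 lends 98.8·0.8060 = 79.6328, Bank 2 lends 98.8·0.8060² ≈ 64.1840, and so on.
Summing a geometric series: total = 98.8·[0.8060·(1 − 0.8060^5) / (1 − 0.8060)] ≈ 270.8526 billion.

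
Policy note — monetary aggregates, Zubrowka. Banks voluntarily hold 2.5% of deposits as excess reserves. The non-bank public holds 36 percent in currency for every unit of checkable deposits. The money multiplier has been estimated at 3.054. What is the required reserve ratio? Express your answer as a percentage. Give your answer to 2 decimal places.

6.03%

Using m = 3.054. Since m = (1 + c)/(c + rr + e), the denominator satisfies c + rr + e = (1 + c)/m = (1 + 0.36) / 3.054 ≈ 0.445318.
With c = 0.36 and e = 0.025, the required reserve ratio is 0.445318 − 0.36 − 0.025 = 0.060318.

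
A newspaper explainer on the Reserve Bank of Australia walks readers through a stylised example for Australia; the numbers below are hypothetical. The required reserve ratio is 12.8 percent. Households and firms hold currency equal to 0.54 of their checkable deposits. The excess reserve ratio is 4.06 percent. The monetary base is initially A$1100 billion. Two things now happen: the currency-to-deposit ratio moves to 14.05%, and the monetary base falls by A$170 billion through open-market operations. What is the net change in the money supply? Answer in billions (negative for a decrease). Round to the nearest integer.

A$1041 billion

Before: m₁ = (1 + 0.54) / (0.128 + 0.0406 + 0.54) ≈ 2.17330, MB₁ = 1100, so M₁ = 2.17330 × 1100 = 2390.63 billion.
After: m₂ = (1 + 0.1405) / (0.128 + 0.0406 + 0.1405) ≈ 3.68974, MB₂ = 1100 − 170 = 930, so M₂ = 3.68974 × 930 = 3431.4582 billion.
ΔM = M₂ − M₁ = 3431.4582 − 2390.63 = 1040.8282 billion.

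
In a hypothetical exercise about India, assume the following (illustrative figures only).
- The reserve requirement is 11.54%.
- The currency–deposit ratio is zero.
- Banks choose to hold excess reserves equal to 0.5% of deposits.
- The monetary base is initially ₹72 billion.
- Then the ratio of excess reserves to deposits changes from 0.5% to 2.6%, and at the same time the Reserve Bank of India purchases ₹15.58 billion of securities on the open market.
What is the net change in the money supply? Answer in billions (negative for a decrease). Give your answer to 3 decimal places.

Before: m₁ = 1 / (0.1154 + 0.005) ≈ 8.305648, MB₁ = 72, so M₁ = 8.305648 × 72 ≈ 598.0067 billion.
After: m₂ = 1 / (0.1154 + 0.026) ≈ 7.072136, MB₂ = 72 + 15.58 = 87.58, so M₂ = 7.072136 × 87.58 ≈ 619.3777 billion.
ΔM = M₂ − M₁ = 619.3777 − 598.0067 = 21.371 billion.

₹21.371 billion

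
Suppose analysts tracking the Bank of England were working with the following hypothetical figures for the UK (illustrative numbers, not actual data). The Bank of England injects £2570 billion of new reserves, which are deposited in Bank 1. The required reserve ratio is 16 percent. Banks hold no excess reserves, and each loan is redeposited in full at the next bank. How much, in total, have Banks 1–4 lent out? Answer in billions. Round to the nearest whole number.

£6775 billion

Bank i lends (1 − rr)^i of the original deposit: Bank 1 lends 2570·0.8400 = 2158.8000, Bank 2 lends 2570·0.8400² = 1813.3920, and so on.
Summing a geometric series: total = 2570·[0.8400·(1 − 0.8400^4) / (1 − 0.8400)] ≈ 6774.9707 billion.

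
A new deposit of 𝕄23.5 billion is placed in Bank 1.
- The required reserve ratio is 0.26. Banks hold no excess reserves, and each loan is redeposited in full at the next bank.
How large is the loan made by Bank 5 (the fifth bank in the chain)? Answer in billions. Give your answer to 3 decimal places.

Each bank lends a fraction (1 − rr) = 0.7400 of the deposit it receives, so Bank 5 receives 23.5·0.7400^4 and lends 23.5·0.7400^5 ≈ 5.2147 billion.

𝕄5.215 billion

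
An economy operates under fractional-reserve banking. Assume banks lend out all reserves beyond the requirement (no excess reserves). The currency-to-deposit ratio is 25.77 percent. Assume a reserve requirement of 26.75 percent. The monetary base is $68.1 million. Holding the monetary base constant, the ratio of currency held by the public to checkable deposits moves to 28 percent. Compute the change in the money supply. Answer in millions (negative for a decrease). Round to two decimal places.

-3.87 million

Initially m₁ = (1 + 0.2577) / (0.2675 + 0.2577) ≈ 2.39471, so M₁ = 2.39471 × 68.1 ≈ 163.0798 million.
After the change m₂ = (1 + 0.28) / (0.2675 + 0.28) ≈ 2.33790, so M₂ = 2.33790 × 68.1 ≈ 159.211 million.
ΔM = M₂ − M₁ = 159.211 − 163.0798 = -3.8688 million.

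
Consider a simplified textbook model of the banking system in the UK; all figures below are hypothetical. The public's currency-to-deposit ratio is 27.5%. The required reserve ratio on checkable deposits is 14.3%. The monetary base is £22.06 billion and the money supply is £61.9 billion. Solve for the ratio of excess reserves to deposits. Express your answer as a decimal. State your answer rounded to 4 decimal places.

0.0364

Using m = M/MB = 61.9/22.06 ≈ 2.805984. Since m = (1 + c)/(c + rr + e), the denominator satisfies c + rr + e = (1 + c)/m = (1 + 0.275) / 2.805984 ≈ 0.454386.
With c = 0.275 and rr = 0.143, the ratio of excess reserves to deposits is 0.454386 − 0.275 − 0.143 = 0.036386.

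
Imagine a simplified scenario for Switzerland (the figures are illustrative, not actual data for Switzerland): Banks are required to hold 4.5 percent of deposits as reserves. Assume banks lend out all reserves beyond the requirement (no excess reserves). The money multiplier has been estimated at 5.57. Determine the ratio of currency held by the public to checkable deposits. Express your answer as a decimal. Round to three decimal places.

0.164

Using m = 5.57. From m = (1 + c)/(c + rr + e), rearranging gives 1 + c = m·(c + rr + e), so c·(1 − m) = m·(rr + e) − 1.
Hence c = [m·(rr + e) − 1]/(1 − m) = [5.57 × (0.045 + 0) − 1] / (1 − 5.57) ≈ 0.163972.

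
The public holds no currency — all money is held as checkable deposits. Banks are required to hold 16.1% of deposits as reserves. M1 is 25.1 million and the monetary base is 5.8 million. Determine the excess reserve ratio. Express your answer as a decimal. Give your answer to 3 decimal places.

Using m = M/MB = 25.1/5.8 ≈ 4.327586. Since m = (1 + c)/(c + rr + e), the denominator satisfies c + rr + e = (1 + c)/m = (1 + 0) / 4.327586 ≈ 0.231076.
With c = 0 and rr = 0.161, the excess reserve ratio is 0.231076 − 0 − 0.161 = 0.070076.

0.070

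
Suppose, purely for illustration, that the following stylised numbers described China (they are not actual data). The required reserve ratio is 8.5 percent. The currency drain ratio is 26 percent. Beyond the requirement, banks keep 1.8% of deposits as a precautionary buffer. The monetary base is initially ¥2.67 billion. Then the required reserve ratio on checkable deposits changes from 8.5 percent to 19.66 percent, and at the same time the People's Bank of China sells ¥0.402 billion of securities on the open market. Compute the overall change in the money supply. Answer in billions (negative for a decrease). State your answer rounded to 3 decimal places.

-3.247 billion

Before: m₁ = (1 + 0.26) / (0.085 + 0.018 + 0.26) ≈ 3.47107, MB₁ = 2.67, so M₁ = 3.47107 × 2.67 ≈ 9.2678 billion.
After: m₂ = (1 + 0.26) / (0.1966 + 0.018 + 0.26) ≈ 2.65487, MB₂ = 2.67 − 0.402 = 2.268, so M₂ = 2.65487 × 2.268 ≈ 6.0212 billion.
ΔM = M₂ − M₁ = 6.0212 − 9.2678 = -3.2466 billion.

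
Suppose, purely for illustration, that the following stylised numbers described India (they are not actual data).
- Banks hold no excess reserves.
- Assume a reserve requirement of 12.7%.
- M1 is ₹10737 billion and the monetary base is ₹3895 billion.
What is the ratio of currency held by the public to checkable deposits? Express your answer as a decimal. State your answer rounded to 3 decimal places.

0.370

Using m = M/MB = 10737/3895 ≈ 2.756611. From m = (1 + c)/(c + rr + e), rearranging gives 1 + c = m·(c + rr + e), so c·(1 − m) = m·(rr + e) − 1.
Hence c = [m·(rr + e) − 1]/(1 − m) = [2.756611 × (0.127 + 0) − 1] / (1 − 2.756611) ≈ 0.369980.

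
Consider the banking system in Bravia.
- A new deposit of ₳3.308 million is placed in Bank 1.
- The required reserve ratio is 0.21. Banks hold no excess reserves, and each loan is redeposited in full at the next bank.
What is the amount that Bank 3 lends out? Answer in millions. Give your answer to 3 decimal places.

₳1.631 million

Each bank lends a fraction (1 − rr) = 0.7900 of the deposit it receives, so Bank 3 receives 3.308·0.7900^2 and lends 3.308·0.7900^3 ≈ 1.6310 million.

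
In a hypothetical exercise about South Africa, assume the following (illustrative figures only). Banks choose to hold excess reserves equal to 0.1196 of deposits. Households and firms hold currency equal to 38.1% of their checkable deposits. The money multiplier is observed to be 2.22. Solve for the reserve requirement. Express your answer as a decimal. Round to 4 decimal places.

0.1215

Using m = 2.22. Since m = (1 + c)/(c + rr + e), the denominator satisfies c + rr + e = (1 + c)/m = (1 + 0.381) / 2.22 ≈ 0.622072.
With c = 0.381 and e = 0.1196, the reserve requirement is 0.622072 − 0.381 − 0.1196 = 0.121472.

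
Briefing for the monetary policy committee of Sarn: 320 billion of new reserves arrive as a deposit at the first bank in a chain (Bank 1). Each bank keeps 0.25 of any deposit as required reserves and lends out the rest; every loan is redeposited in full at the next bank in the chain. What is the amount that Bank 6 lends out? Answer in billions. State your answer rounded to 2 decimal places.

Each bank lends a fraction (1 − rr) = 0.7500 of the deposit it receives, so Bank 6 receives 320·0.7500^5 and lends 320·0.7500^6 ≈ 56.9531 billion.

56.95 billion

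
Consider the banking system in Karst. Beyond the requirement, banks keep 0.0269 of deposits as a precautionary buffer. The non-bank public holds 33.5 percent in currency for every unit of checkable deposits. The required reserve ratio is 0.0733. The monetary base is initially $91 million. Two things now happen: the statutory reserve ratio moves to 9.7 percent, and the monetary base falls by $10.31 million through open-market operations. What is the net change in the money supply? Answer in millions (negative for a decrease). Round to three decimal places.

Before: m₁ = (1 + 0.335) / (0.0733 + 0.0269 + 0.335) ≈ 3.067555, MB₁ = 91, so M₁ = 3.067555 × 91 ≈ 279.1475 million.
After: m₂ = (1 + 0.335) / (0.097 + 0.0269 + 0.335) ≈ 2.909131, MB₂ = 91 − 10.31 = 80.69, so M₂ = 2.909131 × 80.69 ≈ 234.7378 million.
ΔM = M₂ − M₁ = 234.7378 − 279.1475 = -44.4097 million.

-44.410 million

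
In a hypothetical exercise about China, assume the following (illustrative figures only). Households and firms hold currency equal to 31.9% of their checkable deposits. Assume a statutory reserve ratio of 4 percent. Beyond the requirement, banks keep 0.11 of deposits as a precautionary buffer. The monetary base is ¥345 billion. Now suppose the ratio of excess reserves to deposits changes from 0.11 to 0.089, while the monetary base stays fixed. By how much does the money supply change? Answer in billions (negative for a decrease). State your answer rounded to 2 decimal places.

¥45.48 billion

Initially m₁ = (1 + 0.319) / (0.04 + 0.11 + 0.319) ≈ 2.812367, so M₁ = 2.812367 × 345 ≈ 970.2666 billion.
After the change m₂ = (1 + 0.319) / (0.04 + 0.089 + 0.319) ≈ 2.944196, so M₂ = 2.944196 × 345 ≈ 1015.7476 billion.
ΔM = M₂ − M₁ = 1015.7476 − 970.2666 = 45.481 billion.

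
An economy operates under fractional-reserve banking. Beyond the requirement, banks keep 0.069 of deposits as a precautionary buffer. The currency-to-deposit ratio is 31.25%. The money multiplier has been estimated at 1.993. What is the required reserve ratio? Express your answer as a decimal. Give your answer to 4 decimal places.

0.2771

Using m = 1.993. Since m = (1 + c)/(c + rr + e), the denominator satisfies c + rr + e = (1 + c)/m = (1 + 0.3125) / 1.993 ≈ 0.658555.
With c = 0.3125 and e = 0.069, the required reserve ratio is 0.658555 − 0.3125 − 0.069 = 0.277055.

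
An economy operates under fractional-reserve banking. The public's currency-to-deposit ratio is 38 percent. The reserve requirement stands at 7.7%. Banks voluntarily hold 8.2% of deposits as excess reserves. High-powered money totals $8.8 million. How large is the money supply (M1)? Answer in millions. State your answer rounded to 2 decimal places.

The money multiplier is m = (1 + c) / (rr + e + c) = (1 + 0.38) / (0.077 + 0.082 + 0.38) ≈ 2.5603.
So M = m × MB = 2.5603 × 8.8 ≈ 22.5306 million.

$22.53 million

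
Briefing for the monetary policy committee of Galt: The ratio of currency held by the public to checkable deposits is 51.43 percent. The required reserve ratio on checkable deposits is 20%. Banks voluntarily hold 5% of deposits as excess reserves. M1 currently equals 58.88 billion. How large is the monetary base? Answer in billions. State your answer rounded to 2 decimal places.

29.72 billion

The money multiplier is m = (1 + c) / (rr + e + c) = (1 + 0.5143) / (0.2 + 0.05 + 0.5143) ≈ 1.98129.
MB = M / m = 58.88 / 1.98129 ≈ 29.718 billion.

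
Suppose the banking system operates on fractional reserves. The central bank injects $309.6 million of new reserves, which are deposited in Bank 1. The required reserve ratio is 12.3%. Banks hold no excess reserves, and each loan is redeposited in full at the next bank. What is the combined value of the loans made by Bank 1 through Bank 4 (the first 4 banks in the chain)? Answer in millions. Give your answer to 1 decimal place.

$901.6 million

Bank i lends (1 − rr)^i of the original deposit: Bank 1 lends 309.6·0.8770 = 271.5192, Bank 2 lends 309.6·0.8770² ≈ 238.1223, and so on.
Summing a geometric series: total = 309.6·[0.8770·(1 − 0.8770^4) / (1 − 0.8770)] ≈ 901.6216 million.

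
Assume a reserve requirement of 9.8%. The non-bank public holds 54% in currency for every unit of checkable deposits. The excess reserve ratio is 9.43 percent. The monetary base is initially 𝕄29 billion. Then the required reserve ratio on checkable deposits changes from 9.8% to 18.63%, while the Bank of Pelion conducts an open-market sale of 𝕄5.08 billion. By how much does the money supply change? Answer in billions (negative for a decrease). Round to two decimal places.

Before: m₁ = (1 + 0.54) / (0.098 + 0.0943 + 0.54) ≈ 2.10296, MB₁ = 29, so M₁ = 2.10296 × 29 ≈ 60.9858 billion.
After: m₂ = (1 + 0.54) / (0.1863 + 0.0943 + 0.54) ≈ 1.87668, MB₂ = 29 − 5.08 = 23.92, so M₂ = 1.87668 × 23.92 ≈ 44.8902 billion.
ΔM = M₂ − M₁ = 44.8902 − 60.9858 = -16.0956 billion.

-16.10 billion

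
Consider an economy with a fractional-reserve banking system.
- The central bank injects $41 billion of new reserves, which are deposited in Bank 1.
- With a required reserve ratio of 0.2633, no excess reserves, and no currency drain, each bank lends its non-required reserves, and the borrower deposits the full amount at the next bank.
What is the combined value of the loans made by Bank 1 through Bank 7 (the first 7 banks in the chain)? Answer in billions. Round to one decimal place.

Bank i lends (1 − rr)^i of the original deposit: Bank 1 lends 41·0.7367 = 30.2047, Bank 2 lends 41·0.7367² ≈ 22.2518, and so on.
Summing a geometric series: total = 41·[0.7367·(1 − 0.7367^7) / (1 − 0.7367)] ≈ 101.2058 billion.

$101.2 billion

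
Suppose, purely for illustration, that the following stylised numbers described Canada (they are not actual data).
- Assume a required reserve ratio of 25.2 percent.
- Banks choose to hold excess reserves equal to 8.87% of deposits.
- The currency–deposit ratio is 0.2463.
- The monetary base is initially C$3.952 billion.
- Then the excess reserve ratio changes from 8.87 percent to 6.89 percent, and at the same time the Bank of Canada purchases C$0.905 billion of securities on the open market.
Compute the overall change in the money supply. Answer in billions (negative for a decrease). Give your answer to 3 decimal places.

Before: m₁ = (1 + 0.2463) / (0.252 + 0.0887 + 0.2463) ≈ 2.12317, MB₁ = 3.952, so M₁ = 2.12317 × 3.952 ≈ 8.3908 billion.
After: m₂ = (1 + 0.2463) / (0.252 + 0.0689 + 0.2463) ≈ 2.19728, MB₂ = 3.952 + 0.905 = 4.857, so M₂ = 2.19728 × 4.857 ≈ 10.6722 billion.
ΔM = M₂ − M₁ = 10.6722 − 8.3908 = 2.2814 billion.

C$2.281 billion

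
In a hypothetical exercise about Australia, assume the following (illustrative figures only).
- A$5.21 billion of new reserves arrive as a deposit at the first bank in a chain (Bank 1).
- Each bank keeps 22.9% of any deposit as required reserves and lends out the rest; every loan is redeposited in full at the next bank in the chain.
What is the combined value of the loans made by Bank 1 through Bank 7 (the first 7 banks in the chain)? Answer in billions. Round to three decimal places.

Bank i lends (1 − rr)^i of the original deposit: Bank 1 lends 5.21·0.7710 ≈ 4.0169, Bank 2 lends 5.21·0.7710² ≈ 3.0970, and so on.
Summing a geometric series: total = 5.21·[0.7710·(1 − 0.7710^7) / (1 − 0.7710)] ≈ 14.7003 billion.

A$14.700 billion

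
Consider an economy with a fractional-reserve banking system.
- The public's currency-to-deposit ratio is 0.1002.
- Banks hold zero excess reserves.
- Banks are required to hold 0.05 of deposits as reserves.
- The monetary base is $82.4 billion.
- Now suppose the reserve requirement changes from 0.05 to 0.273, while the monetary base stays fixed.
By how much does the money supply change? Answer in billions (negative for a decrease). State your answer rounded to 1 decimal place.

Initially m₁ = (1 + 0.1002) / (0.05 + 0.1002) ≈ 7.3249, so M₁ = 7.3249 × 82.4 ≈ 603.5718 billion.
After the change m₂ = (1 + 0.1002) / (0.273 + 0.1002) ≈ 2.9480, so M₂ = 2.9480 × 82.4 = 242.9152 billion.
ΔM = M₂ − M₁ = 242.9152 − 603.5718 = -360.6566 billion.

-360.7 billion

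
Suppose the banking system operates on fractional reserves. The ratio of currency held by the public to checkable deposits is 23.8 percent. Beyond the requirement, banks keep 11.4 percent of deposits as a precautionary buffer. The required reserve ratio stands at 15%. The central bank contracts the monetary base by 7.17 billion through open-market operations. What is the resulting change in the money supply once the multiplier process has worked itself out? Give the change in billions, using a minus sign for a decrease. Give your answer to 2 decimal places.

The money multiplier is m = (1 + c) / (rr + e + c) = (1 + 0.238) / (0.15 + 0.114 + 0.238) ≈ 2.4661.
The sale removes 7.17 billion of base, so ΔM = m × ΔMB = 2.4661 × (−7.17) ≈ -17.6819 billion.

-17.68 billion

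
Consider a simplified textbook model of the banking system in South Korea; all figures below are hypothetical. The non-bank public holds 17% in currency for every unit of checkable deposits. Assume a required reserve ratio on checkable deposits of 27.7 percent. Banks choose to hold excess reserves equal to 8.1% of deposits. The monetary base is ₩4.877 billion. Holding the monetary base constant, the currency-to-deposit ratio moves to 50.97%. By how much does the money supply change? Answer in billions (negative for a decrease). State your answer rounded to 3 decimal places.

Initially m₁ = (1 + 0.17) / (0.277 + 0.081 + 0.17) ≈ 2.21591, so M₁ = 2.21591 × 4.877 ≈ 10.807 billion.
After the change m₂ = (1 + 0.5097) / (0.277 + 0.081 + 0.5097) ≈ 1.73989, so M₂ = 1.73989 × 4.877 ≈ 8.4854 billion.
ΔM = M₂ − M₁ = 8.4854 − 10.807 = -2.3216 billion.

-2.322 billion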